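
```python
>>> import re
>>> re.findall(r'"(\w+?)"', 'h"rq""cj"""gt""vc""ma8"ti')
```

['rq', 'cj', 'gt', 'vc', 'ma8']

Walking the string: at [1:5] match '"rq"', group 1 = 'rq'; at [5:9] match '"cj"', group 1 = 'cj'; at [10:14] match '"gt"', group 1 = 'gt'; at [14:18] match '"vc"', group 1 = 'vc'; at [18:23] match '"ma8"', group 1 = 'ma8'.
`findall` collects group 1 from each match (5 total).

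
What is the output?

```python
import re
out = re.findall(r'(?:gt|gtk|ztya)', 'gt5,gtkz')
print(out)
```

['gt', 'gt']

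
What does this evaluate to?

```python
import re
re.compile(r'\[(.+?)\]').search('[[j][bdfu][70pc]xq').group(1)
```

'[j'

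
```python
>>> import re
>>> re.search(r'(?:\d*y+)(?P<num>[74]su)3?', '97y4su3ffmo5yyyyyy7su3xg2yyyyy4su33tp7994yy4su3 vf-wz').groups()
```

('4su',)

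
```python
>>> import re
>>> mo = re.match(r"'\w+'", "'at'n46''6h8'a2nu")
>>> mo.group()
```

"'at'"

With `match`, the pattern is implicitly anchored at the beginning.
The match spans [0:4] → "'at'".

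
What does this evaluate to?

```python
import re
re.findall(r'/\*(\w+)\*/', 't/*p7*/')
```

One capturing group, so `findall` returns just the captured substring from the one match — 1 in all.

['p7']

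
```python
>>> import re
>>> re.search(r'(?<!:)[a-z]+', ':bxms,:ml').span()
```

(2, 5)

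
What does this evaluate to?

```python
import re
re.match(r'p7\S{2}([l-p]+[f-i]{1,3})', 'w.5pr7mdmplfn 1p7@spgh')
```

None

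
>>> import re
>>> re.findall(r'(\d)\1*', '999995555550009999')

After group 1 captures some text, `\1` only succeeds where that same text appears again.
With a single group, `findall` returns only what that group captured — 4 items.

['9', '5', '0', '9']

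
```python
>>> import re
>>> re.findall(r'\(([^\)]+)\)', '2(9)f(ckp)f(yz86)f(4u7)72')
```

`findall` collects group 1 from each match (4 total).

['9', 'ckp', 'yz86', '4u7']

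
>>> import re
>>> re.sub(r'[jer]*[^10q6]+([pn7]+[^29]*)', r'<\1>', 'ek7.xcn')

'<n>'

The pattern matches zero or more of one of [jer], then one or more of any character except [10q6]; then one or more of one of [pn7], then zero or more of any character except [29] (captured).
Matches: at [0:7] → 'ek7.xcn'.
The replacement refers to a captured group, so each match is rewritten using its own captured text.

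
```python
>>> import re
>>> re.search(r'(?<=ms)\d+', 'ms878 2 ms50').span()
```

(2, 5)

The `(?=…)`/`(?<=…)` assertion just peeks at neighbouring text; it doesn't advance the match position.
`re.search` tries every starting position until one works.
The match spans [2:5] → '878'.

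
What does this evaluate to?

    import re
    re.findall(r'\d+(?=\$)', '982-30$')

The `(?=…)`/`(?<=…)` assertion just peeks at neighbouring text; it doesn't advance the match position.
No capturing groups, so `findall` returns the 1 full match string.

['30']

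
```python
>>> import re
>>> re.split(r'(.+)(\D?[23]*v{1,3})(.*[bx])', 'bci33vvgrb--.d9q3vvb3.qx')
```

['', 'bci33vvgrb--.d9q3v', 'v', 'b3.qx', '']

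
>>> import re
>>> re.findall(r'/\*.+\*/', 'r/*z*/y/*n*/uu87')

['/*z*/y/*n*/']

Since nothing is captured, `findall` lists the 1 matched substring directly.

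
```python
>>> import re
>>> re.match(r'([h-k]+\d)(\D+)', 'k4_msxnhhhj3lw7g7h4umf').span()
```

With `match`, the pattern is implicitly anchored at the beginning.
The match spans [0:11] → 'k4_msxnhhhj'.

(0, 11)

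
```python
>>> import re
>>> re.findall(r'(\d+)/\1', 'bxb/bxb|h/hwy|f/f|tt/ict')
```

[]

One capturing group, so `findall` returns just the captured substring from each match — 0 in all.
Nothing in the string satisfies the pattern, so the list is empty.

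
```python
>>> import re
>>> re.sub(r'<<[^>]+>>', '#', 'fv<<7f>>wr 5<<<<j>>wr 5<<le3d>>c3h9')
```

'fv#wr 5#wr 5#c3h9'

Matches: at [2:8] → '<<7f>>'; at [12:19] → '<<<<j>>'; at [23:31] → '<<le3d>>'.
`sub` substitutes '#' at each match site.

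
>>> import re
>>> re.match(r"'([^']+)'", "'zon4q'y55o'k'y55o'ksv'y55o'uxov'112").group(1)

'zon4q'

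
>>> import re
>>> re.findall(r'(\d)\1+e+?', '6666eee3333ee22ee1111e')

`\1` has to match the exact text group 1 already captured.
`findall` collects group 1 from each match (4 total).

['6', '3', '2', '1']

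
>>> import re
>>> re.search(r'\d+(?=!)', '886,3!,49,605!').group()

'3'

The positive lookaround only admits positions where the adjacent text matches; those characters stay outside the span.
`search` walks the string left to right and returns the first match it finds.
The match spans [4:5] → '3'.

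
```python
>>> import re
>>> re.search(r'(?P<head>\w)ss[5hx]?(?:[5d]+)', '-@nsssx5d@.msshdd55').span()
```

(3, 9)

The pattern matches a word character (captured as 'head'); then the literal 'ss', then optionally one of [5hx]; then one or more of one of [5d] (non-capturing group).
`re.search` scans for the first position where the pattern succeeds.
The match spans [3:9] → 'sssx5d'.
Captured: group 1 = 's'.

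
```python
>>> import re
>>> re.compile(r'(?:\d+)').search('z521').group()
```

'521'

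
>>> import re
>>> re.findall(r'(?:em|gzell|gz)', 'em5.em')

['em', 'em']

Scanning left to right: at [0:2] → 'em'; at [4:6] → 'em'.
No capturing groups, so `findall` returns the 2 full match strings.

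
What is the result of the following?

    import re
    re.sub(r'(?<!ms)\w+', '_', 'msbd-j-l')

'_-_-_'

The negative lookaround is zero-width — it rules out positions where the adjacent text would match, without consuming anything.
Matches: at [0:4] → 'msbd'; at [5:6] → 'j'; at [7:8] → 'l'.
Every occurrence is swapped for '_'.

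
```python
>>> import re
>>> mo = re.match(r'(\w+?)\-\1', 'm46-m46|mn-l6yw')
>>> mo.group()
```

'm46-m46'

A backreference is literal: `\1` must see the identical characters the first group matched.
`re.match` won't scan ahead — the pattern has to work from the very first character.
The match spans [0:7] → 'm46-m46'.
Captured: group 1 = 'm46'.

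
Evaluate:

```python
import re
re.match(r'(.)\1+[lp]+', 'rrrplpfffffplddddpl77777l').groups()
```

('r',)

The match spans [0:6] → 'rrrplp'.
Captured: group 1 = 'r'.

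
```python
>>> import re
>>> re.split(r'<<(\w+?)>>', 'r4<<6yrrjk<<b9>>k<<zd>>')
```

Matches to split on: at [10:16] → '<<b9>>'; at [17:23] → '<<zd>>'.
Because the pattern has a capturing group, `split` also inserts each captured text between the pieces.

['r4<<6yrrjk', 'b9', 'k', 'zd', '']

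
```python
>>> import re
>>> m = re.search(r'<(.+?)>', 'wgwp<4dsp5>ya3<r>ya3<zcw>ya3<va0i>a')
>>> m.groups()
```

The match spans [4:11] → '<4dsp5>'.
Captured: group 1 = '4dsp5'.

('4dsp5',)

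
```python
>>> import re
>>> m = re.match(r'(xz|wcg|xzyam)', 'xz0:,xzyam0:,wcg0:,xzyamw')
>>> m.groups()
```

('xz',)

The match spans [0:2] → 'xz'.
Captured: group 1 = 'xz'.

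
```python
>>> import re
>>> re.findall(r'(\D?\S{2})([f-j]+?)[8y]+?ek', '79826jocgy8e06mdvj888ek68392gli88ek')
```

[('mdv', 'j'), ('gl', 'i')]

This matches optionally a non-digit, then exactly 2 of a non-whitespace character (captured); then one or more of a character in [f-j] (lazy) (captured); then one or more of one of [8y] (lazy), then the literal 'ek'.
Walking the string: at [14:23] match 'mdvj888ek', groups = ('mdv', 'j'); at [28:35] match 'gli88ek', groups = ('gl', 'i').
Multiple groups make `findall` return tuples — one 2-tuple for each match.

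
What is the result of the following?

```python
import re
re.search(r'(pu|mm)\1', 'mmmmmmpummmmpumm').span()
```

(0, 4)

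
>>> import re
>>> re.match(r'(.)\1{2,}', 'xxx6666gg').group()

'xxx'

After group 1 captures some text, `\1` only succeeds where that same text appears again.
`match` is anchored at position 0; if the pattern doesn't fit there, it returns None.
The match spans [0:3] → 'xxx'.
Captured: group 1 = 'x'.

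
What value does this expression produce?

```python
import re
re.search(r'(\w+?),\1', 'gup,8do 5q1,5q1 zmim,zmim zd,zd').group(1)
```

'5q1'

The match spans [8:15] → '5q1,5q1'.
Captured: group 1 = '5q1'.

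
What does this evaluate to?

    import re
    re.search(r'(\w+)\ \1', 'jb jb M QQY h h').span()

`\1` is not a pattern — it's the concrete string captured by group 1, re-applied verbatim.
`re.search` scans for the first position where the pattern succeeds.
The match spans [0:5] → 'jb jb'.
Captured: group 1 = 'jb'.

(0, 5)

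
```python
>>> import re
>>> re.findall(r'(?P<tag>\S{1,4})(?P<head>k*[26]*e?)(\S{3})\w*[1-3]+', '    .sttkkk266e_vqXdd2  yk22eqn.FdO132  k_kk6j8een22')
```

[('.stt', 'kkk266e', '_vq'), ('yk22', 'e', 'qn.'), ('k_kk', '6', 'j8e')]

The pattern matches 1 to 4 of a non-whitespace character (captured as 'tag'); then zero or more of the literal 'k', then zero or more of one of [26], then optionally the literal 'e' (captured as 'head'); then exactly 3 of a non-whitespace character (captured); then zero or more of a word character, then one or more of a character in [1-3].
Matches: at [4:22] match '.sttkkk266e_vqXdd2', groups = ('.stt', 'kkk266e', '_vq'); at [24:38] match 'yk22eqn.FdO132', groups = ('yk22', 'e', 'qn.'); at [40:52] match 'k_kk6j8een22', groups = ('k_kk', '6', 'j8e').
3 groups means each result is a tuple of 3 captured strings — 3 here.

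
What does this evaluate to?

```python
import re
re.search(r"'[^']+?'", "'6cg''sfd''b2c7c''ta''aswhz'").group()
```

"'6cg'"

`search` walks the string left to right and returns the first match it finds.
The match spans [0:5] → "'6cg'".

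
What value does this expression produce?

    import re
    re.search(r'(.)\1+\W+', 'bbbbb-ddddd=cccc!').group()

`\1` is not a pattern — it's the concrete string captured by group 1, re-applied verbatim.
The match spans [0:6] → 'bbbbb-'.

'bbbbb-'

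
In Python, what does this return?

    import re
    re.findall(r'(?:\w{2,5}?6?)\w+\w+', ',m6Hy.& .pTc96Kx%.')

This matches 2 to 5 of a word character (lazy), then optionally a literal '6' (non-capturing group); then one or more of a word character; then one or more of a word character.
With no groups in the pattern, `findall` gives back each whole match — 2 here.

['m6Hy', 'pTc96Kx']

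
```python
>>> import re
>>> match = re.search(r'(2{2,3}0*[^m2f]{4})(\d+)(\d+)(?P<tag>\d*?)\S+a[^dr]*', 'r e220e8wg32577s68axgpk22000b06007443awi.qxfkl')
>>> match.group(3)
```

'7'

The match spans [3:46] → '220e8wg32577s68axgpk22000b06007443awi.qxfkl'.
Captured: group 1 = '220e8wg', group 2 = '3257', group 3 = '7', group 4 = ''.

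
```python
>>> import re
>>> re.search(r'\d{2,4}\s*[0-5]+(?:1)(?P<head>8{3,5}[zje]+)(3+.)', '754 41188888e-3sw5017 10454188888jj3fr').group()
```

'5017 10454188888jj3f'

The pattern matches 2 to 4 of a digit, then zero or more of whitespace, then one or more of a character in [0-5]; then a literal '1' (non-capturing group); then 3 to 5 of the literal '8', then one or more of one of [zje] (captured as 'head'); then one or more of the literal '3', then any character (captured).
`re.search` scans for the first position where the pattern succeeds.
The match spans [17:37] → '5017 10454188888jj3f'.
Captured: group 1 = '88888jj', group 2 = '3f'.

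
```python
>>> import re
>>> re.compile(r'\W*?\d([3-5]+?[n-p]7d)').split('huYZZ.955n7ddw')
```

This matches zero or more of a non-word character (lazy), then a digit; then one or more of a character in [3-5] (lazy), then a character in [n-p], then the literal '7d' (captured).
Matches to split on: at [5:12] → '.955n7d'.
Because the pattern has a capturing group, `split` also inserts each captured text between the pieces.

['huYZZ', '55n7d', 'dw']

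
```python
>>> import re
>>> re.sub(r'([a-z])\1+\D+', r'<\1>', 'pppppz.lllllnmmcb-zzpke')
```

`\1` has to match the exact text group 1 already captured.
Each match is replaced using the text its own group 1 captured.

'<p>'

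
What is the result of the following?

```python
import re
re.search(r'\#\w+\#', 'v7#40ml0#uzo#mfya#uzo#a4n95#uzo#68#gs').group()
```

Unlike `match`, `search` isn't anchored — it looks for the pattern anywhere in the string.
The match spans [2:9] → '#40ml0#'.

'#40ml0#'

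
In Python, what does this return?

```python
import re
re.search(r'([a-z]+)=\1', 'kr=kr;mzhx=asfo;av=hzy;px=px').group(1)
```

'kr'

After group 1 captures some text, `\1` only succeeds where that same text appears again.
Unlike `match`, `search` isn't anchored — it looks for the pattern anywhere in the string.
The match spans [0:5] → 'kr=kr'.
Captured: group 1 = 'kr'.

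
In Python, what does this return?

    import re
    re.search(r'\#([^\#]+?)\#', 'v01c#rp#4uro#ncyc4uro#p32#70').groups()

('rp',)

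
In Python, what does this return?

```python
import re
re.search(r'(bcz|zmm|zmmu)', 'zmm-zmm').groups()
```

('zmm',)

The match spans [0:3] → 'zmm'.
Captured: group 1 = 'zmm'.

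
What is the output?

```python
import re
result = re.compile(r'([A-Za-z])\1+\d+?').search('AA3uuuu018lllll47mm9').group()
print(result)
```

AA3

The backreference `\1` re-matches whatever the first group consumed, character for character.
The match spans [0:3] → 'AA3'.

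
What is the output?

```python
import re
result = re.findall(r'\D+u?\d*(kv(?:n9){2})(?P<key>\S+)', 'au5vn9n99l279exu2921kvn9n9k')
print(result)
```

[('kvn9n9', 'k')]

The pattern matches one or more of a non-digit, then optionally the literal 'u', then zero or more of a digit; then the literal 'kv', then the literal 'n9' repeated 2 times (captured); then one or more of a non-whitespace character (captured as 'key').
Matches: at [13:27] match 'exu2921kvn9n9k', groups = ('kvn9n9', 'k').
2 groups means the one result is a tuple of 2 captured strings — 1 here.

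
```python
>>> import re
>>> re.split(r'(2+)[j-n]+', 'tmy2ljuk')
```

Pattern: one or more of a literal '2' (captured); then one or more of a character in [j-n].
Matches to split on: at [3:6] → '2lj'.
Because the pattern has a capturing group, `split` also inserts each captured text between the pieces.

['tmy', '2', 'uk']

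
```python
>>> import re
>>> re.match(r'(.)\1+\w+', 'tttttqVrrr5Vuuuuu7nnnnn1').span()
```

(0, 24)

After group 1 captures some text, `\1` only succeeds where that same text appears again.
With `match`, the pattern is implicitly anchored at the beginning.
The match spans [0:24] → 'tttttqVrrr5Vuuuuu7nnnnn1'.
Captured: group 1 = 't'.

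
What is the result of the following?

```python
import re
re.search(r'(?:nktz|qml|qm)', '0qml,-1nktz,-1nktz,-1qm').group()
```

'qml'

The regex engine tests alternatives in the order written; an earlier branch that matches wins even if a later one would match more.
The match spans [1:4] → 'qml'.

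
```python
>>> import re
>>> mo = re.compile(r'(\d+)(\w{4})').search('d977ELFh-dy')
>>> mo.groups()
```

('977', 'ELFh')

Pattern: one or more of a digit (captured); then exactly 4 of a word character (captured).
`re.search` scans for the first position where the pattern succeeds.
The match spans [1:8] → '977ELFh'.
Captured: group 1 = '977', group 2 = 'ELFh'.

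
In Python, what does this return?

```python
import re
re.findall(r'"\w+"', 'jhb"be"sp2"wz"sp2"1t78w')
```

Since nothing is captured, `findall` lists the 2 matched substrings directly.

['"be"', '"wz"']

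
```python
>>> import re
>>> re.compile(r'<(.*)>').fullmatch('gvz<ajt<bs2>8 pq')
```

None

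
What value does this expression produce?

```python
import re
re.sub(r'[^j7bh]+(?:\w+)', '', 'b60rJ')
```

Pattern: one or more of any character except [j7bh]; then one or more of a word character (non-capturing group).
Matches: at [1:5] → '60rJ'.
Every occurrence is swapped for ''.

'b'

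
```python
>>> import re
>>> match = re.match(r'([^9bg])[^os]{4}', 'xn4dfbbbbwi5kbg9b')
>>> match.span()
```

This matches any character except [9bg] (captured); then exactly 4 of any character except [os].
With `match`, the pattern is implicitly anchored at the beginning.
The match spans [0:5] → 'xn4df'.
Captured: group 1 = 'x'.

(0, 5)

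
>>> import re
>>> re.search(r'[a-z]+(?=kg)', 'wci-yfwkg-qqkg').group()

'yfw'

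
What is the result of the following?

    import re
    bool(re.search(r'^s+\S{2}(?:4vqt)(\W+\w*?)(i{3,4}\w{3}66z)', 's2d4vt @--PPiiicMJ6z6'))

The pattern matches anchored at the start of the string; then one or more of a literal 's', then exactly 2 of a non-whitespace character; then the literal '4v', then the literal 'qt' (non-capturing group); then one or more of a non-word character, then zero or more of a word character (lazy) (captured); then 3 to 4 of a literal 'i', then exactly 3 of a word character, then the literal '66z' (captured).
Here nothing in the string fits, so the call returns None, and `bool(None)` is False.

False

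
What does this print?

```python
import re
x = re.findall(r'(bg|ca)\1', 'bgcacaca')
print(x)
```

`\1` has to match the exact text group 1 already captured.
`findall` collects group 1 from the one match (1 total).

['ca']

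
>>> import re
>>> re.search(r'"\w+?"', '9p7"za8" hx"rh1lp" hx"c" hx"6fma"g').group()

'"za8"'

The match spans [3:8] → '"za8"'.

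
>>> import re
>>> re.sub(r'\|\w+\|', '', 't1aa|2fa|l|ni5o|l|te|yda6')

't1aallyda6'

`sub` substitutes '' at each match site.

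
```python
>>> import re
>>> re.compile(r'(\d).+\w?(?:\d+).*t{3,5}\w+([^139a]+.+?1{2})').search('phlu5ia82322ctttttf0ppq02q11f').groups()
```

('5', '2q11')

The pattern matches a digit (captured); then one or more of any character, then optionally a word character; then one or more of a digit (non-capturing group); then zero or more of any character, then 3 to 5 of the literal 't'; then one or more of a word character; then one or more of any character except [139a], then one or more of any character (lazy), then exactly 2 of a literal '1' (captured).
`re.search` scans for the first position where the pattern succeeds.
The match spans [4:28] → '5ia82322ctttttf0ppq02q11'.
Captured: group 1 = '5', group 2 = '2q11'.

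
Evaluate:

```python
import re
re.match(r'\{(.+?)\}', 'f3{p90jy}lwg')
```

With `match`, the pattern is implicitly anchored at the beginning.
Here the string doesn't start with a match, so the call returns None.

None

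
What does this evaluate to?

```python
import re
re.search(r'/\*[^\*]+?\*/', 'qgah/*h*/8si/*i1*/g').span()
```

(4, 9)

`re.search` scans for the first position where the pattern succeeds.
The match spans [4:9] → '/*h*/'.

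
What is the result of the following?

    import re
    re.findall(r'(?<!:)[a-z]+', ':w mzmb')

The negative lookaround is zero-width — it rules out positions where the adjacent text would match, without consuming anything.
With no groups in the pattern, `findall` gives back each whole match — 1 here.

['mzmb']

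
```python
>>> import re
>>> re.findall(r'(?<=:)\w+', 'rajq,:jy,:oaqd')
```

['jy', 'oaqd']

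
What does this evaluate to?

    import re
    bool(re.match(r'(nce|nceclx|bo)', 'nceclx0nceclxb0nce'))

True

`re.match` only tries the pattern at the start of the string.
The match spans [0:3] → 'nce'.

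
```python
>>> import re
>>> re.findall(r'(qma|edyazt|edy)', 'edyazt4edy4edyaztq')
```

Alternation isn't longest-match — the leftmost alternative that fits at this position is chosen.
Walking the string: at [0:6] match 'edyazt', group 1 = 'edyazt'; at [7:10] match 'edy', group 1 = 'edy'; at [11:17] match 'edyazt', group 1 = 'edyazt'.
Because there's exactly one group, `findall` drops the full match and keeps group 1 from each hit.

['edyazt', 'edy', 'edyazt']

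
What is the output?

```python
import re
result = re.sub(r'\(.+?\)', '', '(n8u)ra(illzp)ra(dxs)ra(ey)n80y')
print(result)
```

The `?` after the quantifier makes it lazy — it takes as little as possible before letting the rest of the pattern try.
Every occurrence is swapped for ''.

rararan80y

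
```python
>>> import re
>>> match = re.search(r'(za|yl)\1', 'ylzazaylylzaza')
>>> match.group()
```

'zaza'

The backreference `\1` re-matches whatever the first group consumed, character for character.
`re.search` tries every starting position until one works.
The match spans [2:6] → 'zaza'.
Captured: group 1 = 'za'.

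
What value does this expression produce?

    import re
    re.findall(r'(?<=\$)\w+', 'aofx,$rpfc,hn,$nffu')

The positive lookaround only admits positions where the adjacent text matches; those characters stay outside the span.
Since nothing is captured, `findall` lists the 2 matched substrings directly.

['rpfc', 'nffu']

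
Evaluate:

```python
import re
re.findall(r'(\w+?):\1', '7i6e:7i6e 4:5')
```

['7i6e']

A backreference is literal: `\1` must see the identical characters the first group matched.
One capturing group, so `findall` returns just the captured substring from the one match — 1 in all.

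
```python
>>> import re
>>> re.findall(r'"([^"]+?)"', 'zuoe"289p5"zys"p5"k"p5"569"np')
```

['289p5', 'p5', 'p5']

With a single group, `findall` returns only what that group captured — 3 items.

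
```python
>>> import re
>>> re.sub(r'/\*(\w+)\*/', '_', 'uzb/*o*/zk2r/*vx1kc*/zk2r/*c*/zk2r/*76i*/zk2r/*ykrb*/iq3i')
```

Matches: at [3:8] → '/*o*/'; at [12:21] → '/*vx1kc*/'; at [25:30] → '/*c*/'; at [34:41] → '/*76i*/'; at [45:53] → '/*ykrb*/'.
Each match is replaced by '_'.

'uzb_zk2r_zk2r_zk2r_zk2r_iq3i'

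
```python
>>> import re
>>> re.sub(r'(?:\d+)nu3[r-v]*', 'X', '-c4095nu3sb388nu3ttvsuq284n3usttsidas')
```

'-cXbXq284n3usttsidas'

Pattern: one or more of a digit (non-capturing group); then the literal 'nu3', then zero or more of a character in [r-v].
Every occurrence is swapped for 'X'.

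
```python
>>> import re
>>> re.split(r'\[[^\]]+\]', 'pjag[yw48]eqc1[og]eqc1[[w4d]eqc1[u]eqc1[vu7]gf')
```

The string is cut at each match, leaving 6 pieces.

['pjag', 'eqc1', 'eqc1', 'eqc1', 'eqc1', 'gf']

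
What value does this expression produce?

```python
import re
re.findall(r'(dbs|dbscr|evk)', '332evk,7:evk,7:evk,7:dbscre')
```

['evk', 'evk', 'evk', 'dbs']

Alternation isn't longest-match — the leftmost alternative that fits at this position is chosen.
Matches: at [3:6] match 'evk', group 1 = 'evk'; at [9:12] match 'evk', group 1 = 'evk'; at [15:18] match 'evk', group 1 = 'evk'; at [21:24] match 'dbs', group 1 = 'dbs'.
`findall` collects group 1 from each match (4 total).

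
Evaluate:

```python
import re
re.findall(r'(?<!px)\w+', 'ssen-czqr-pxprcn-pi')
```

A negative assertion filters positions out without eating any characters.
With no groups in the pattern, `findall` gives back each whole match — 4 here.

['ssen', 'czqr', 'pxprcn', 'pi']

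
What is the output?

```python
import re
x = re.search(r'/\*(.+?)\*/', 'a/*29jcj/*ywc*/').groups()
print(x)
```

`re.search` tries every starting position until one works.
The match spans [1:15] → '/*29jcj/*ywc*/'.
Captured: group 1 = '29jcj/*ywc'.

('29jcj/*ywc',)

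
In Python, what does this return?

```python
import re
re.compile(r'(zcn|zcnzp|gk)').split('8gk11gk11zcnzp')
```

['8', 'gk', '11', 'gk', '11', 'zcn', 'zp']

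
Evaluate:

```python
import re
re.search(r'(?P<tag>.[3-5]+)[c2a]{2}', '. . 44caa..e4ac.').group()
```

' 44ca'

The match spans [3:8] → ' 44ca'.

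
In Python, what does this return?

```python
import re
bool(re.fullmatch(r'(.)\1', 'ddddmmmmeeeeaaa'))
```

`re.fullmatch` requires the pattern to consume the entire string.
Here the pattern can't cover the whole string, so the call returns None, and `bool(None)` is False.

False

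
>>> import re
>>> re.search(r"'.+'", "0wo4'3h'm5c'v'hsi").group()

"'3h'm5c'v'"

`search` walks the string left to right and returns the first match it finds.
The match spans [4:14] → "'3h'm5c'v'".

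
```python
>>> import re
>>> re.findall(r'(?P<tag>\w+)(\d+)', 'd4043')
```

[('d404', '3')]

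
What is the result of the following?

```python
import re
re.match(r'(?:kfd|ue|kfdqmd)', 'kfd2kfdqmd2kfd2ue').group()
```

'kfd'

`re.match` won't scan ahead — the pattern has to work from the very first character.
The match spans [0:3] → 'kfd'.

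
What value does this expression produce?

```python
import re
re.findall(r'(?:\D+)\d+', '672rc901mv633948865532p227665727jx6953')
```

Pattern: one or more of a non-digit (non-capturing group); then one or more of a digit.
`findall` yields the raw match text (4 of them) because the pattern has no groups.

['rc901', 'mv633948865532', 'p227665727', 'jx6953']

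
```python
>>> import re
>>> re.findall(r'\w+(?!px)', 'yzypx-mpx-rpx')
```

['yzypx', 'mpx', 'rpx']

The negative lookahead/lookbehind blocks any match where the forbidden context is present.
With no groups in the pattern, `findall` gives back each whole match — 3 here.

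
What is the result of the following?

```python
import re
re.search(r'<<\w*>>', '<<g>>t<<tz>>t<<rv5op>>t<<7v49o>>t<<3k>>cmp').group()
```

'<<g>>'

The match spans [0:5] → '<<g>>'.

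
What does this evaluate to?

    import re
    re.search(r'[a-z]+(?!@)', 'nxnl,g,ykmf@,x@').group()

'nxnl'

`(?!…)`/`(?<!…)` only lets a position through if the neighbouring text does NOT match; no characters are consumed.
`re.search` tries every starting position until one works.
The match spans [0:4] → 'nxnl'.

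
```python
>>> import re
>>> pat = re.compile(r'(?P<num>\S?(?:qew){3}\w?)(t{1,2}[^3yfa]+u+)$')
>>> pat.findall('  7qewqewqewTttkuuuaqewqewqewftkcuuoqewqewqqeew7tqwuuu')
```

[('aqewqewqewf', 'tkcuuoqewqewqqeew7tqwuuu')]

This matches optionally a non-whitespace character, then the literal 'qew' repeated 3 times, then optionally a word character (captured as 'num'); then 1 to 2 of a literal 't', then one or more of any character except [3yfa], then one or more of a literal 'u' (captured); then anchored at the end.
Matches: at [19:54] match 'aqewqewqewftkcuuoqewqewqqeew7tqwuuu', groups = ('aqewqewqewf', 'tkcuuoqewqewqqeew7tqwuuu').
Multiple groups make `findall` return tuples — one 2-tuple for the one match.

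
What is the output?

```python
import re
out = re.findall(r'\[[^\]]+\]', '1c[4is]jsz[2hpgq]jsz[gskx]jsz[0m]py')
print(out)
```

With no groups in the pattern, `findall` gives back each whole match — 4 here.

['[4is]', '[2hpgq]', '[gskx]', '[0m]']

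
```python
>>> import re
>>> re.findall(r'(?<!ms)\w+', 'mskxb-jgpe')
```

The negative lookahead/lookbehind blocks any match where the forbidden context is present.
No capturing groups, so `findall` returns the 2 full match strings.

['mskxb', 'jgpe']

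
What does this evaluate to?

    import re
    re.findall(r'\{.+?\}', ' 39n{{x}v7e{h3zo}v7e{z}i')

['{{x}', '{h3zo}', '{z}']

With the lazy modifier that quantifier settles for the fewest repetitions that let the rest of the pattern succeed (the atoms after it are unaffected and can still be greedy).
With no groups in the pattern, `findall` gives back each whole match — 3 here.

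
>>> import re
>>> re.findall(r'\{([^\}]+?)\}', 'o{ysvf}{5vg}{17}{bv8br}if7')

Matches: at [1:7] match '{ysvf}', group 1 = 'ysvf'; at [7:12] match '{5vg}', group 1 = '5vg'; at [12:16] match '{17}', group 1 = '17'; at [16:23] match '{bv8br}', group 1 = 'bv8br'.
One capturing group, so `findall` returns just the captured substring from each match — 4 in all.

['ysvf', '5vg', '17', 'bv8br']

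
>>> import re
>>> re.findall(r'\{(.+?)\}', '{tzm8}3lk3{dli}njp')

Scanning left to right: at [0:6] match '{tzm8}', group 1 = 'tzm8'; at [10:15] match '{dli}', group 1 = 'dli'.
`findall` collects group 1 from each match (2 total).

['tzm8', 'dli']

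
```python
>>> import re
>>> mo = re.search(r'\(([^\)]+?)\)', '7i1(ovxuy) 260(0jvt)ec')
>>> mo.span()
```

(3, 10)

`re.search` scans for the first position where the pattern succeeds.
The match spans [3:10] → '(ovxuy)'.
Captured: group 1 = 'ovxuy'.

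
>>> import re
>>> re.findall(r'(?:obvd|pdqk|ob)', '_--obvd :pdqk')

['obvd', 'pdqk']

Alternation tries branches left to right and keeps the first one that lets the overall match succeed at that position.
Scanning left to right: at [3:7] → 'obvd'; at [9:13] → 'pdqk'.
No capturing groups, so `findall` returns the 2 full match strings.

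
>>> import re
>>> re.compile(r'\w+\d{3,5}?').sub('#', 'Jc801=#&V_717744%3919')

'#=#&#%#'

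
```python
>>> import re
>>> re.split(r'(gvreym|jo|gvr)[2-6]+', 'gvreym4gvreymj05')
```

['', 'gvreym', 'gvreymj05']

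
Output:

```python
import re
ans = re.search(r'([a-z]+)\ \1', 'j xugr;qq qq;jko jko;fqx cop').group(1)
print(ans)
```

`\1` has to match the exact text group 1 already captured.
`re.search` tries every starting position until one works.
The match spans [7:12] → 'qq qq'.
Captured: group 1 = 'qq'.

qq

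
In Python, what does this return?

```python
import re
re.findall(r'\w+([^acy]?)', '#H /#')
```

Pattern: one or more of a word character; then optionally any character except [acy] (captured).
Walking the string: at [1:3] match 'H ', group 1 = ' '.
With a single group, `findall` returns only what that group captured — 1 item.

[' ']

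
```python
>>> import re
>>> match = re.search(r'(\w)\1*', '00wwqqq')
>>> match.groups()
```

('0',)

`\1` is not a pattern — it's the concrete string captured by group 1, re-applied verbatim.
`re.search` scans for the first position where the pattern succeeds.
The match spans [0:2] → '00'.
Captured: group 1 = '0'.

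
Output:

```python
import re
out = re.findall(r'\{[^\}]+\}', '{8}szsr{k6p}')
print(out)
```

['{8}', '{k6p}']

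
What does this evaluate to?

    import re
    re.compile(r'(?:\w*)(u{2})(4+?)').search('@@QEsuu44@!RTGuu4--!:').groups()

Pattern: zero or more of a word character (non-capturing group); then exactly 2 of a literal 'u' (captured); then one or more of a literal '4' (lazy) (captured).
A `+?`/`*?`/`{m,n}?` starts at its minimum and grows only as far as needed for what follows to match.
Unlike `match`, `search` isn't anchored — it looks for the pattern anywhere in the string.
The match spans [2:8] → 'QEsuu4'.
Captured: group 1 = 'uu', group 2 = '4'.

('uu', '4')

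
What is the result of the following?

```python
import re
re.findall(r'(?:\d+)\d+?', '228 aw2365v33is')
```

With no groups in the pattern, `findall` gives back each whole match — 3 here.

['228', '2365', '33']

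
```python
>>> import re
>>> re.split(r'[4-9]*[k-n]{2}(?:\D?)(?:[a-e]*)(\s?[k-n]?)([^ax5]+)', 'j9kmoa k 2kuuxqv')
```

['j', ' k', ' 2kuu', 'xqv']

The group in the pattern means `split` returns the separators' captures alongside the pieces.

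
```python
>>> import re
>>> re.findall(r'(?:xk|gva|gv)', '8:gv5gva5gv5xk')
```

The regex engine tests alternatives in the order written; an earlier branch that matches wins even if a later one would match more.
Since nothing is captured, `findall` lists the 4 matched substrings directly.

['gv', 'gva', 'gv', 'xk']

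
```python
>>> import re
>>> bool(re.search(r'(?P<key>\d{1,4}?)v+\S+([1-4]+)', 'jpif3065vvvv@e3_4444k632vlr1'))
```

True

This matches 1 to 4 of a digit (lazy) (captured as 'key'); then one or more of a literal 'v'; then one or more of a non-whitespace character; then one or more of a character in [1-4] (captured).
The match spans [4:28] → '3065vvvv@e3_4444k632vlr1'.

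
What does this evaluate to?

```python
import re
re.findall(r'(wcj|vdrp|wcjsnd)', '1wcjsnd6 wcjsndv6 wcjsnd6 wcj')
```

The regex engine tests alternatives in the order written; an earlier branch that matches wins even if a later one would match more.
Walking the string: at [1:4] match 'wcj', group 1 = 'wcj'; at [9:12] match 'wcj', group 1 = 'wcj'; at [18:21] match 'wcj', group 1 = 'wcj'; at [26:29] match 'wcj', group 1 = 'wcj'.
With a single group, `findall` returns only what that group captured — 4 items.

['wcj', 'wcj', 'wcj', 'wcj']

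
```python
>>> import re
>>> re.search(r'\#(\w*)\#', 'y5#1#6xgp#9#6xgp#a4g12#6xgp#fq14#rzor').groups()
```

`re.search` tries every starting position until one works.
The match spans [2:5] → '#1#'.
Captured: group 1 = '1'.

('1',)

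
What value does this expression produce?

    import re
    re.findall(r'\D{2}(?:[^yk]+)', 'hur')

['hur']

Pattern: exactly 2 of a non-digit; then one or more of any character except [yk] (non-capturing group).
Scanning left to right: at [0:3] → 'hur'.
`findall` yields the raw match text (1 of them) because the pattern has no groups.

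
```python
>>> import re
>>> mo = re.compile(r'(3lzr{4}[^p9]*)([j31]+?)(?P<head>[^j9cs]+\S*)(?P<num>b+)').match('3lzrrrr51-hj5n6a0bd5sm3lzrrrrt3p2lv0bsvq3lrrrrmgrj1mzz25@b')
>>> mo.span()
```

The pattern matches the literal '3lz', then exactly 4 of a literal 'r', then zero or more of any character except [p9] (captured); then one or more of one of [j31] (lazy) (captured); then one or more of any character except [j9cs], then zero or more of a non-whitespace character (captured as 'head'); then one or more of a literal 'b' (captured as 'num').
`re.match` only tries the pattern at the start of the string.
The match spans [0:58] → '3lzrrrr51-hj5n6a0bd5sm3lzrrrrt3p2lv0bsvq3lrrrrmgrj1mzz25@b'.
Captured: group 1 = '3lzrrrr51-hj5n6a0bd5sm3lzrrrrt', group 2 = '3', group 3 = 'p2lv0bsvq3lrrrrmgrj1mzz25@', group 4 = 'b'.

(0, 58)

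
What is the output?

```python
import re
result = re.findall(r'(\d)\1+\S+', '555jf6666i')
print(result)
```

The backreference `\1` re-matches whatever the first group consumed, character for character.
Walking the string: at [0:10] match '555jf6666i', group 1 = '5'.
Because there's exactly one group, `findall` drops the full match and keeps group 1 from the one hit.

['5']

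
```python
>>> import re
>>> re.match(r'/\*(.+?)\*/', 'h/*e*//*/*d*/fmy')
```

None

With `match`, the pattern is implicitly anchored at the beginning.
Here the string doesn't start with a match, so the call returns None.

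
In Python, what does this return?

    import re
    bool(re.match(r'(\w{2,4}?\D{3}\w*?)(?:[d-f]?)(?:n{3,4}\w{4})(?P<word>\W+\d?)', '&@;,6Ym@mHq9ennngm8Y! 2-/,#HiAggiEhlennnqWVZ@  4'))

The pattern matches 2 to 4 of a word character (lazy), then exactly 3 of a non-digit, then zero or more of a word character (lazy) (captured); then optionally a character in [d-f] (non-capturing group); then 3 to 4 of the literal 'n', then exactly 4 of a word character (non-capturing group); then one or more of a non-word character, then optionally a digit (captured as 'word').
`re.match` won't scan ahead — the pattern has to work from the very first character.
Here the string doesn't start with a match, so the call returns None, and `bool(None)` is False.

False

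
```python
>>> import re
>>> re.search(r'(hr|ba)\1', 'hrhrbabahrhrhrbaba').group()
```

A backreference is literal: `\1` must see the identical characters the first group matched.
Unlike `match`, `search` isn't anchored — it looks for the pattern anywhere in the string.
The match spans [0:4] → 'hrhr'.
Captured: group 1 = 'hr'.

'hrhr'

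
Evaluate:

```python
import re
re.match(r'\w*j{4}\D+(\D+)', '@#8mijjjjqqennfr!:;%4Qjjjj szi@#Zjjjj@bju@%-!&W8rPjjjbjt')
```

The pattern matches zero or more of a word character, then exactly 4 of the literal 'j', then one or more of a non-digit; then one or more of a non-digit (captured).
With `match`, the pattern is implicitly anchored at the beginning.
Here the string doesn't start with a match, so the call returns None.

None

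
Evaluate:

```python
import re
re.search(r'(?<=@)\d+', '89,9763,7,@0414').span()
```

The lookaround is zero-width — it requires the adjacent text to match without consuming it, so the asserted text isn't part of the match.
The match spans [11:15] → '0414'.

(11, 15)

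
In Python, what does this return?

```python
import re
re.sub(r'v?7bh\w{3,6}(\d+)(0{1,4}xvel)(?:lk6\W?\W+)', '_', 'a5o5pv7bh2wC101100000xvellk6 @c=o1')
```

'a5o5p_c=o1'

This matches optionally a literal 'v'; then the literal '7bh', then 3 to 6 of a word character; then one or more of a digit (captured); then 1 to 4 of the literal '0', then the literal 'x', then the literal 'vel' (captured); then the literal 'lk6', then optionally a non-word character, then one or more of a non-word character (non-capturing group).
`sub` substitutes '_' at each match site.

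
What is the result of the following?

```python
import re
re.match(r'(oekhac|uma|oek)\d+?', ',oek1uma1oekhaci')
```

None

`match` is anchored at position 0; if the pattern doesn't fit there, it returns None.
Here the pattern fails at index 0, so the call returns None.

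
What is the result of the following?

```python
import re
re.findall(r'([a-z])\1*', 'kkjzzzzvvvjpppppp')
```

A backreference is literal: `\1` must see the identical characters the first group matched.
Because there's exactly one group, `findall` drops the full match and keeps group 1 from each hit.

['k', 'j', 'z', 'v', 'j', 'p']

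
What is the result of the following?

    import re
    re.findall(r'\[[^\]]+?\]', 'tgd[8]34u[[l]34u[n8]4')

['[8]', '[[l]', '[n8]']

`findall` yields the raw match text (3 of them) because the pattern has no groups.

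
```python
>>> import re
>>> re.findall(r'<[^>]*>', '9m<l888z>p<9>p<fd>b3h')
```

Walking the string: at [2:9] → '<l888z>'; at [10:13] → '<9>'; at [14:18] → '<fd>'.
No capturing groups, so `findall` returns the 3 full match strings.

['<l888z>', '<9>', '<fd>']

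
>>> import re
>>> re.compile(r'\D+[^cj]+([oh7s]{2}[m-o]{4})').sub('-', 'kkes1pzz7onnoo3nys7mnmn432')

'-432'

The pattern matches one or more of a non-digit; then one or more of any character except [cj]; then exactly 2 of one of [oh7s], then exactly 4 of a character in [m-o] (captured).
Matches: at [0:23] → 'kkes1pzz7onnoo3nys7mnmn'.
Each match is replaced by '-'.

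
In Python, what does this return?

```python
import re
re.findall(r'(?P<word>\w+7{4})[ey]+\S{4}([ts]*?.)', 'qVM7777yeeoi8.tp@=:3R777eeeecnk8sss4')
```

This matches one or more of a word character, then exactly 4 of a literal '7' (captured as 'word'); then one or more of one of [ey], then exactly 4 of a non-whitespace character; then zero or more of one of [ts] (lazy), then any character (captured).
A `+?`/`*?`/`{m,n}?` starts at its minimum and grows only as far as needed for what follows to match.
Walking the string: at [0:15] match 'qVM7777yeeoi8.t', groups = ('qVM7777', 't').
`findall` packs the 2 group values into a tuple for every match.

[('qVM7777', 't')]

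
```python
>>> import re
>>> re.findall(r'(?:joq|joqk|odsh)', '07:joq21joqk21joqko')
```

['joq', 'joq', 'joq']

The regex engine tests alternatives in the order written; an earlier branch that matches wins even if a later one would match more.
No capturing groups, so `findall` returns the 3 full match strings.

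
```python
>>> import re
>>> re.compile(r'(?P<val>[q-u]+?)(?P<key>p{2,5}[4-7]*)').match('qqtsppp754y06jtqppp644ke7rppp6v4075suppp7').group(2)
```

'ppp754'

The pattern matches one or more of a character in [q-u] (lazy) (captured as 'val'); then 2 to 5 of a literal 'p', then zero or more of a character in [4-7] (captured as 'key').
`re.match` only tries the pattern at the start of the string.
The match spans [0:10] → 'qqtsppp754'.
Captured: group 1 = 'qqts', group 2 = 'ppp754'.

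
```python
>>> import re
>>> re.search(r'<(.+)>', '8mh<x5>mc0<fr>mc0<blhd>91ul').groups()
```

('x5>mc0<fr>mc0<blhd',)

`search` walks the string left to right and returns the first match it finds.
The match spans [3:23] → '<x5>mc0<fr>mc0<blhd>'.
Captured: group 1 = 'x5>mc0<fr>mc0<blhd'.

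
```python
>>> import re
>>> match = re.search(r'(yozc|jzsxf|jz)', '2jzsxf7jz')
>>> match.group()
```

'jzsxf'

`|` is ordered: at each position the engine commits to the first alternative that works.
The match spans [1:6] → 'jzsxf'.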